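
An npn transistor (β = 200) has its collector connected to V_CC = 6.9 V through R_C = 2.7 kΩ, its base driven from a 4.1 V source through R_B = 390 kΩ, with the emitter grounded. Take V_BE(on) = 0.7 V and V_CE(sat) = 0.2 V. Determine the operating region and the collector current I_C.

active; I_C ≈ 1.7 mA

Assume active. Base-emitter loop: I_B = (V_BB − V_BE)/R_B = (4.1 − 0.7)/390 = 0.00872 mA.
I_C = β·I_B = 200×0.00872 = 1.74 mA.
V_CE = V_CC − I_C·R_C = 6.9 − 1.74×2.7 = 2.19 V > V_CE(sat), so the active-region assumption holds.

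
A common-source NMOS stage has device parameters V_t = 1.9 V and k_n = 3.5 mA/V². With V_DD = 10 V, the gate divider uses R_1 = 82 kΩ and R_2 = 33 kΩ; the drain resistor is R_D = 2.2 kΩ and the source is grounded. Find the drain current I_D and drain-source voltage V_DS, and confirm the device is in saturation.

V_G = V_DD·R_2/(R_1+R_2) = 10×33/115 = 2.87 V. With the source grounded, V_GS = V_G = 2.87 V.
Assume saturation: I_D = (k_n/2)(V_GS − V_t)² = (3.5/2)×(2.87 − 1.9)² = 1.75×0.97² = 1.65 mA.
V_DS = V_DD − I_D·R_D = 10 − 1.65×2.2 = 6.38 V.
Saturation requires V_DS ≥ V_GS − V_t = 0.97 V; 6.38 ≥ 0.97 ✓.

I_D ≈ 1.6 mA, V_DS ≈ 6.4 V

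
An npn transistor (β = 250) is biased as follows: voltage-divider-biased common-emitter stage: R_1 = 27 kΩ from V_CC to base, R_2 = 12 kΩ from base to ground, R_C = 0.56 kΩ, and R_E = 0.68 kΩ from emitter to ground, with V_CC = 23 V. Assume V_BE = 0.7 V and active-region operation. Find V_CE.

Thevenize the base divider: V_Th = V_CC·R_2/(R_1+R_2) = 23×12/39 = 7.08 V, R_Th = R_1‖R_2 = 8.31 kΩ.
Base-emitter loop: V_Th = I_B·R_Th + V_BE + (β+1)I_B·R_E, so I_B = (7.08 − 0.7) / (8.31 + 251×0.68) = 0.0356 mA.
I_C = β·I_B = 250×0.0356 = 8.91 mA, and I_E = (β+1)I_B = 8.94 mA.
V_CE = V_CC − I_C·R_C − I_E·R_E = 23 − 8.91×0.56 − 8.94×0.68 = 11.9 V.
V_CE = 11.9 V > 0.2 V confirms active-region operation.

V_CE ≈ 12 V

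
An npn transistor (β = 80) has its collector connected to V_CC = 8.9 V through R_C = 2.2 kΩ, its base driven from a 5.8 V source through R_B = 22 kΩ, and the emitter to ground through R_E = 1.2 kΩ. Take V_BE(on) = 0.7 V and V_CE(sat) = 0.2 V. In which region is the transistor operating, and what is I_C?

Assume active: I_B = (5.8 − 0.7)/(22 + 81×1.2) = 0.0428 mA, I_C = β·I_B = 3.42 mA.
Then V_CE = 8.9 − 3.42×2.2 − 3.47×1.2 = -2.79 V < 0.2 V — the active assumption fails.
Re-solve with V_CE = 0.2 V. KCL at the emitter: V_E/R_E = (V_BB−0.7−V_E)/R_B + (V_CC−0.2−V_E)/R_C, giving V_E = 3.14 V.
I_C = (V_CC − 0.2 − V_E)/R_C = (8.7 − 3.14)/2.2 = 2.53 mA.
Check: I_B = (5.1 − 3.14)/22 = 0.0891 mA, and β·I_B = 7.13 mA > I_C, confirming saturation.

saturation; I_C ≈ 2.5 mA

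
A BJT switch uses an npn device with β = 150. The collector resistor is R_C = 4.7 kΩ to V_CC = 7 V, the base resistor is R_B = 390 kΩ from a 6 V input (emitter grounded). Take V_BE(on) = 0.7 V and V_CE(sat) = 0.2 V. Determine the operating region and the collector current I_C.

Assume active: I_B = (6 − 0.7)/390 = 0.0136 mA, giving I_C = β·I_B = 2.04 mA.
But then V_CE = 7 − 2.04×4.7 = -2.58 V < V_CE(sat) = 0.2 V — impossible in the active region.
So the transistor is saturated. With V_CE = 0.2 V, I_C = (V_CC − 0.2)/R_C = 6.8/4.7 = 1.45 mA.
Check: β·I_B = 2.04 mA > I_C = 1.45 mA, confirming saturation.

saturation; I_C ≈ 1.4 mA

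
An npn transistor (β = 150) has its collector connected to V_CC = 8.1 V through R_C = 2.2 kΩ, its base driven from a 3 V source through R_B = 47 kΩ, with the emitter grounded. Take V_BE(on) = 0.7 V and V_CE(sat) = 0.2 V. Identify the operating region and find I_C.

Assume active: I_B = (3 − 0.7)/47 = 0.0489 mA, giving I_C = β·I_B = 7.34 mA.
But then V_CE = 8.1 − 7.34×2.2 = -8.05 V < V_CE(sat) = 0.2 V — impossible in the active region.
So the transistor is saturated. With V_CE = 0.2 V, I_C = (V_CC − 0.2)/R_C = 7.9/2.2 = 3.59 mA.
Check: β·I_B = 7.34 mA > I_C = 3.59 mA, confirming saturation.

saturation; I_C ≈ 3.6 mA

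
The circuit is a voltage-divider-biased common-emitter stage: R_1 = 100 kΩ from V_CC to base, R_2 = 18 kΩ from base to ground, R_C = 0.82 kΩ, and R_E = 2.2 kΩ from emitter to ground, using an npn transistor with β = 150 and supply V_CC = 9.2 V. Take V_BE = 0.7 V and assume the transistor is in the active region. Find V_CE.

Thevenize the base divider: V_Th = V_CC·R_2/(R_1+R_2) = 9.2×18/118 = 1.4 V, R_Th = R_1‖R_2 = 15.3 kΩ.
Base-emitter loop: V_Th = I_B·R_Th + V_BE + (β+1)I_B·R_E, so I_B = (1.4 − 0.7) / (15.3 + 151×2.2) = 0.00202 mA.
I_C = β·I_B = 150×0.00202 = 0.304 mA, and I_E = (β+1)I_B = 0.306 mA.
V_CE = V_CC − I_C·R_C − I_E·R_E = 9.2 − 0.304×0.82 − 0.306×2.2 = 8.28 V.
V_CE = 8.28 V > 0.2 V confirms active-region operation.

V_CE ≈ 8.3 V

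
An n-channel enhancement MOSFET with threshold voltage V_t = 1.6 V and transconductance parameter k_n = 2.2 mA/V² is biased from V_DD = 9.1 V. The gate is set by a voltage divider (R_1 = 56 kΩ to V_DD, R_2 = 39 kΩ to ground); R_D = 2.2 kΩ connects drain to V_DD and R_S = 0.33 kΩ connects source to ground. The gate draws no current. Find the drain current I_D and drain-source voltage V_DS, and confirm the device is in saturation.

I_D ≈ 2.2 mA, V_DS ≈ 3.6 V

V_G = V_DD·R_2/(R_1+R_2) = 9.1×39/95 = 3.74 V.
Assume saturation: I_D = (k_n/2)(V_GS − V_t)² with V_GS = V_G − I_D·R_S = 3.74 − 0.33·I_D.
Substituting gives 0.12·I_D² − 2.55·I_D + 5.02 = 0, with roots I_D = 2.19 or 19.1 mA.
The root I_D = 19.1 mA gives V_GS = -2.57 V ≤ V_t, so take I_D = 2.19 mA.
Then V_GS = 3.01 V and V_DS = V_DD − I_D(R_D+R_S) = 9.1 − 2.19×2.53 = 3.55 V.
Saturation requires V_DS ≥ V_GS − V_t = 1.41 V; 3.55 ≥ 1.41 ✓.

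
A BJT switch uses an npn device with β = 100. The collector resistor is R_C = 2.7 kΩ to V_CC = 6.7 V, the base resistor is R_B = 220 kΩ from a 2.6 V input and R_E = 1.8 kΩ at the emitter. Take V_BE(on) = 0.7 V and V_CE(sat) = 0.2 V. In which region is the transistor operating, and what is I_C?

Assume active. Base-emitter loop: I_B = (V_BB − V_BE)/(R_B + (β+1)R_E) = (2.6 − 0.7)/(220 + 101×1.8) = 0.00473 mA.
I_C = β·I_B = 100×0.00473 = 0.473 mA.
V_CE = V_CC − I_C·R_C − I_E·R_E = 6.7 − 0.473×2.7 − 0.478×1.8 = 4.56 V > V_CE(sat), so the active-region assumption holds.

active; I_C ≈ 0.47 mA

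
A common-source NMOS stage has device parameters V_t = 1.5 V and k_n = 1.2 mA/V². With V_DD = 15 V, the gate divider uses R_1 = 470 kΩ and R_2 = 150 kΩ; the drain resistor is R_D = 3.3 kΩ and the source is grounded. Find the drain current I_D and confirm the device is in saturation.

I_D ≈ 2.7 mA

V_G = V_DD·R_2/(R_1+R_2) = 15×150/620 = 3.63 V. With the source grounded, V_GS = V_G = 3.63 V.
Assume saturation: I_D = (k_n/2)(V_GS − V_t)² = (1.2/2)×(3.63 − 1.5)² = 0.6×2.13² = 2.72 mA.
V_DS = V_DD − I_D·R_D = 15 − 2.72×3.3 = 6.03 V.
Saturation requires V_DS ≥ V_GS − V_t = 2.13 V; 6.03 ≥ 2.13 ✓.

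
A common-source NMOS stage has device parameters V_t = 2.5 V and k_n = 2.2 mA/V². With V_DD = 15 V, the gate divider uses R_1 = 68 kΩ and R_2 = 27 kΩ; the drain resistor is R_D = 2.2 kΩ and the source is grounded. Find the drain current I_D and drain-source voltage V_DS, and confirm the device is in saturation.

V_G = V_DD·R_2/(R_1+R_2) = 15×27/95 = 4.26 V. With the source grounded, V_GS = V_G = 4.26 V.
Assume saturation: I_D = (k_n/2)(V_GS − V_t)² = (2.2/2)×(4.26 − 2.5)² = 1.1×1.76² = 3.42 mA.
V_DS = V_DD − I_D·R_D = 15 − 3.42×2.2 = 7.48 V.
Saturation requires V_DS ≥ V_GS − V_t = 1.76 V; 7.48 ≥ 1.76 ✓.

I_D ≈ 3.4 mA, V_DS ≈ 7.5 V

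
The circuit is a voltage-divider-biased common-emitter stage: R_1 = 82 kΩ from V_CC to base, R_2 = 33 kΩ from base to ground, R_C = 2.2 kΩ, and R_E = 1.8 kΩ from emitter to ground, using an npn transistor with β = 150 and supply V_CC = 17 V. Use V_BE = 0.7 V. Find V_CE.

V_CE ≈ 8.5 V

Thevenize the base divider: V_Th = V_CC·R_2/(R_1+R_2) = 17×33/115 = 4.88 V, R_Th = R_1‖R_2 = 23.5 kΩ.
Base-emitter loop: V_Th = I_B·R_Th + V_BE + (β+1)I_B·R_E, so I_B = (4.88 − 0.7) / (23.5 + 151×1.8) = 0.0141 mA.
I_C = β·I_B = 150×0.0141 = 2.12 mA, and I_E = (β+1)I_B = 2.14 mA.
V_CE = V_CC − I_C·R_C − I_E·R_E = 17 − 2.12×2.2 − 2.14×1.8 = 8.49 V.
V_CE = 8.49 V > 0.2 V confirms active-region operation.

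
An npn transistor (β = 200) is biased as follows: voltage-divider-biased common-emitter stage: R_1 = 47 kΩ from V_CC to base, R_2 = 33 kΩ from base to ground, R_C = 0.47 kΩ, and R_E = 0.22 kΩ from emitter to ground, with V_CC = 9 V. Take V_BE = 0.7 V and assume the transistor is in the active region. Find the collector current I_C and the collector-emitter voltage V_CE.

Thevenize the base divider: V_Th = V_CC·R_2/(R_1+R_2) = 9×33/80 = 3.71 V, R_Th = R_1‖R_2 = 19.4 kΩ.
Base-emitter loop: V_Th = I_B·R_Th + V_BE + (β+1)I_B·R_E, so I_B = (3.71 − 0.7) / (19.4 + 201×0.22) = 0.0474 mA.
I_C = β·I_B = 200×0.0474 = 9.47 mA, and I_E = (β+1)I_B = 9.52 mA.
V_CE = V_CC − I_C·R_C − I_E·R_E = 9 − 9.47×0.47 − 9.52×0.22 = 2.45 V.
V_CE = 2.45 V > 0.2 V confirms active-region operation.

I_C ≈ 9.5 mA, V_CE ≈ 2.5 V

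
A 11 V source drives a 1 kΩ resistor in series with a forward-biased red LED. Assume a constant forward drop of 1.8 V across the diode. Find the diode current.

KVL around the loop: 11 = V_D + I·R = 1.8 + I × 1 kΩ.
So I = (11 − 1.8) / 1 kΩ = 9.2 / 1 = 9.2 mA.

I ≈ 9.2 mA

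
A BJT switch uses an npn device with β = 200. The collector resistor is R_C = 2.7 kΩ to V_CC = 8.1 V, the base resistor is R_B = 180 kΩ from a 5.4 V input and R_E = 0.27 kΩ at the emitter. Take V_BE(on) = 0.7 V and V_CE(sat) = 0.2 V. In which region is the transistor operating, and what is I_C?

saturation; I_C ≈ 2.7 mA

Assume active: I_B = (5.4 − 0.7)/(180 + 201×0.27) = 0.0201 mA, I_C = β·I_B = 4.01 mA.
Then V_CE = 8.1 − 4.01×2.7 − 4.03×0.27 = -3.82 V < 0.2 V — the active assumption fails.
Re-solve with V_CE = 0.2 V. KCL at the emitter: V_E/R_E = (V_BB−0.7−V_E)/R_B + (V_CC−0.2−V_E)/R_C, giving V_E = 0.724 V.
I_C = (V_CC − 0.2 − V_E)/R_C = (7.9 − 0.724)/2.7 = 2.66 mA.
Check: I_B = (4.7 − 0.724)/180 = 0.0221 mA, and β·I_B = 4.42 mA > I_C, confirming saturation.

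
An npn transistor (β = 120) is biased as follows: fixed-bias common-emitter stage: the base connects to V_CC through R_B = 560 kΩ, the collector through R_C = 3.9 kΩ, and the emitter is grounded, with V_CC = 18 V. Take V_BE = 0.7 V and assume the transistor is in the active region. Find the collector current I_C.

I_C ≈ 3.7 mA

Base loop: V_CC = I_B·R_B + V_BE, so I_B = (18 − 0.7)/560 kΩ = 0.0309 mA.
In the active region I_C = β·I_B = 120 × 0.0309 = 3.71 mA.
Collector loop: V_CE = V_CC − I_C·R_C = 18 − 3.71×3.9 = 3.54 V.
Since V_CE = 3.54 V > V_CE(sat) ≈ 0.2 V, the transistor is in the active region as assumed.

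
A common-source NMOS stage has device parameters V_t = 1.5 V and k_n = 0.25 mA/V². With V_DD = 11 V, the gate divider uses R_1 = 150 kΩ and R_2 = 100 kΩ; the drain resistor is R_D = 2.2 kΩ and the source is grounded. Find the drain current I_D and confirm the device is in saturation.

I_D ≈ 1.1 mA

V_G = V_DD·R_2/(R_1+R_2) = 11×100/250 = 4.4 V. With the source grounded, V_GS = V_G = 4.4 V.
Assume saturation: I_D = (k_n/2)(V_GS − V_t)² = (0.25/2)×(4.4 − 1.5)² = 0.125×2.9² = 1.05 mA.
V_DS = V_DD − I_D·R_D = 11 − 1.05×2.2 = 8.69 V.
Saturation requires V_DS ≥ V_GS − V_t = 2.9 V; 8.69 ≥ 2.9 ✓.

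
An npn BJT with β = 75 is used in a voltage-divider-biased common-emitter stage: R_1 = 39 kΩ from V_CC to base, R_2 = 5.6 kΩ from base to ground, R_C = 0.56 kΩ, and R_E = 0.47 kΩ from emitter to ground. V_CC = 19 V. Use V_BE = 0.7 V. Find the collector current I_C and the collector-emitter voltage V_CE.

Thevenize the base divider: V_Th = V_CC·R_2/(R_1+R_2) = 19×5.6/44.6 = 2.39 V, R_Th = R_1‖R_2 = 4.9 kΩ.
Base-emitter loop: V_Th = I_B·R_Th + V_BE + (β+1)I_B·R_E, so I_B = (2.39 − 0.7) / (4.9 + 76×0.47) = 0.0415 mA.
I_C = β·I_B = 75×0.0415 = 3.11 mA, and I_E = (β+1)I_B = 3.15 mA.
V_CE = V_CC − I_C·R_C − I_E·R_E = 19 − 3.11×0.56 − 3.15×0.47 = 15.8 V.
V_CE = 15.8 V > 0.2 V confirms active-region operation.

I_C ≈ 3.1 mA, V_CE ≈ 16 V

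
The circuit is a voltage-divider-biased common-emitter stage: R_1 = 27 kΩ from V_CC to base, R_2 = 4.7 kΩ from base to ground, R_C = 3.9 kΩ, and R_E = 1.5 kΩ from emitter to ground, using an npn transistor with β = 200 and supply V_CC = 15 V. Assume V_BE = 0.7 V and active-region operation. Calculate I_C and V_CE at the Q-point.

I_C ≈ 1 mA, V_CE ≈ 9.6 V

Thevenize the base divider: V_Th = V_CC·R_2/(R_1+R_2) = 15×4.7/31.7 = 2.22 V, R_Th = R_1‖R_2 = 4 kΩ.
Base-emitter loop: V_Th = I_B·R_Th + V_BE + (β+1)I_B·R_E, so I_B = (2.22 − 0.7) / (4 + 201×1.5) = 0.00499 mA.
I_C = β·I_B = 200×0.00499 = 0.998 mA, and I_E = (β+1)I_B = 1 mA.
V_CE = V_CC − I_C·R_C − I_E·R_E = 15 − 0.998×3.9 − 1×1.5 = 9.61 V.
V_CE = 9.61 V > 0.2 V confirms active-region operation.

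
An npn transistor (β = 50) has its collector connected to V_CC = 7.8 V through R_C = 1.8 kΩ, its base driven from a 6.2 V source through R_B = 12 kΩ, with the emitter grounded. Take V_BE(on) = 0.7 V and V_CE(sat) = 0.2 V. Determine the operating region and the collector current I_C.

Assume active: I_B = (6.2 − 0.7)/12 = 0.458 mA, giving I_C = β·I_B = 22.9 mA.
But then V_CE = 7.8 − 22.9×1.8 = -33.5 V < V_CE(sat) = 0.2 V — impossible in the active region.
So the transistor is saturated. With V_CE = 0.2 V, I_C = (V_CC − 0.2)/R_C = 7.6/1.8 = 4.22 mA.
Check: β·I_B = 22.9 mA > I_C = 4.22 mA, confirming saturation.

saturation; I_C ≈ 4.2 mA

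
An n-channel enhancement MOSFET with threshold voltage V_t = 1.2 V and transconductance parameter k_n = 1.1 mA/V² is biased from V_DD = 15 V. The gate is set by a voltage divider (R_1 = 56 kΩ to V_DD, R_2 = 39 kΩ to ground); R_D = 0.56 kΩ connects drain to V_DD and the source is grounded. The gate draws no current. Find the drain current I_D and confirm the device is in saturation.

I_D ≈ 14 mA

V_G = V_DD·R_2/(R_1+R_2) = 15×39/95 = 6.16 V. With the source grounded, V_GS = V_G = 6.16 V.
Assume saturation: I_D = (k_n/2)(V_GS − V_t)² = (1.1/2)×(6.16 − 1.2)² = 0.55×4.96² = 13.5 mA.
V_DS = V_DD − I_D·R_D = 15 − 13.5×0.56 = 7.43 V.
Saturation requires V_DS ≥ V_GS − V_t = 4.96 V; 7.43 ≥ 4.96 ✓.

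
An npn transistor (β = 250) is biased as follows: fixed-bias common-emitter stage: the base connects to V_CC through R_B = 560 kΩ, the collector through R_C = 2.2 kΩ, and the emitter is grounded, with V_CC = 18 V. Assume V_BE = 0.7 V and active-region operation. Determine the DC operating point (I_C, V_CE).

Base loop: V_CC = I_B·R_B + V_BE, so I_B = (18 − 0.7)/560 kΩ = 0.0309 mA.
In the active region I_C = β·I_B = 250 × 0.0309 = 7.72 mA.
Collector loop: V_CE = V_CC − I_C·R_C = 18 − 7.72×2.2 = 1.01 V.
Since V_CE = 1.01 V > V_CE(sat) ≈ 0.2 V, the transistor is in the active region as assumed.

I_C ≈ 7.7 mA, V_CE ≈ 1 V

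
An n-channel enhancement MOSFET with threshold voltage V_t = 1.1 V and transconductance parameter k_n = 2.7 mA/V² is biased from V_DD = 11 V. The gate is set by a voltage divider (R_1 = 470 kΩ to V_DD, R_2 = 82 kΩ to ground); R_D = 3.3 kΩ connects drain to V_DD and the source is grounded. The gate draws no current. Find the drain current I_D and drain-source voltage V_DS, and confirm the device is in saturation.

I_D ≈ 0.39 mA, V_DS ≈ 9.7 V

V_G = V_DD·R_2/(R_1+R_2) = 11×82/552 = 1.63 V. With the source grounded, V_GS = V_G = 1.63 V.
Assume saturation: I_D = (k_n/2)(V_GS − V_t)² = (2.7/2)×(1.63 − 1.1)² = 1.35×0.534² = 0.385 mA.
V_DS = V_DD − I_D·R_D = 11 − 0.385×3.3 = 9.73 V.
Saturation requires V_DS ≥ V_GS − V_t = 0.534 V; 9.73 ≥ 0.534 ✓.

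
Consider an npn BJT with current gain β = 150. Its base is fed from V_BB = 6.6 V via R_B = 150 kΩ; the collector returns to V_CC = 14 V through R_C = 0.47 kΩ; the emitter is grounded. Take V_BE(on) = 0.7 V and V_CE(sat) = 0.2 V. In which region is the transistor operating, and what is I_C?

Assume active. Base-emitter loop: I_B = (V_BB − V_BE)/R_B = (6.6 − 0.7)/150 = 0.0393 mA.
I_C = β·I_B = 150×0.0393 = 5.9 mA.
V_CE = V_CC − I_C·R_C = 14 − 5.9×0.47 = 11.2 V > V_CE(sat), so the active-region assumption holds.

active; I_C ≈ 5.9 mA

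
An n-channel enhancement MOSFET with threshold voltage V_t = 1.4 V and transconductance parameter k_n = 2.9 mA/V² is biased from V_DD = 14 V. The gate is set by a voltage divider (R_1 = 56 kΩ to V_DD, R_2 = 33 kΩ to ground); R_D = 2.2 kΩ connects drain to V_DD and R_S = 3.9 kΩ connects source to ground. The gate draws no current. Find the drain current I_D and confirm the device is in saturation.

I_D ≈ 0.78 mA

V_G = V_DD·R_2/(R_1+R_2) = 14×33/89 = 5.19 V.
Assume saturation: I_D = (k_n/2)(V_GS − V_t)² with V_GS = V_G − I_D·R_S = 5.19 − 3.9·I_D.
Substituting gives 22.1·I_D² − 43.9·I_D + 20.8 = 0, with roots I_D = 0.784 or 1.21 mA.
The root I_D = 1.21 mA gives V_GS = 0.488 V ≤ V_t, so take I_D = 0.784 mA.
Then V_GS = 2.14 V and V_DS = V_DD − I_D(R_D+R_S) = 14 − 0.784×6.1 = 9.22 V.
Saturation requires V_DS ≥ V_GS − V_t = 0.735 V; 9.22 ≥ 0.735 ✓.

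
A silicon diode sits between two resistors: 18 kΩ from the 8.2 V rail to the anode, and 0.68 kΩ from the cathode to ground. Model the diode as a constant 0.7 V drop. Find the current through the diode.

I ≈ 0.4 mA

The two resistors are in series with the diode, so KVL gives 8.2 = I·18 + 0.7 + I·0.68.
I = (8.2 − 0.7) / (18 + 0.68) kΩ = 7.5 / 18.7 = 0.401 mA.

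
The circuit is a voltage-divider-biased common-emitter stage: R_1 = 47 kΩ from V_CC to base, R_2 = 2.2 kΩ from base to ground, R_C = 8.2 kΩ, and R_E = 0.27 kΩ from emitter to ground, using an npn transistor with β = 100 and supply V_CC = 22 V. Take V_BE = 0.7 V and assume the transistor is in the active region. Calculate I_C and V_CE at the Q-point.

I_C ≈ 0.97 mA, V_CE ≈ 14 V

Thevenize the base divider: V_Th = V_CC·R_2/(R_1+R_2) = 22×2.2/49.2 = 0.984 V, R_Th = R_1‖R_2 = 2.1 kΩ.
Base-emitter loop: V_Th = I_B·R_Th + V_BE + (β+1)I_B·R_E, so I_B = (0.984 − 0.7) / (2.1 + 101×0.27) = 0.00966 mA.
I_C = β·I_B = 100×0.00966 = 0.966 mA, and I_E = (β+1)I_B = 0.976 mA.
V_CE = V_CC − I_C·R_C − I_E·R_E = 22 − 0.966×8.2 − 0.976×0.27 = 13.8 V.
V_CE = 13.8 V > 0.2 V confirms active-region operation.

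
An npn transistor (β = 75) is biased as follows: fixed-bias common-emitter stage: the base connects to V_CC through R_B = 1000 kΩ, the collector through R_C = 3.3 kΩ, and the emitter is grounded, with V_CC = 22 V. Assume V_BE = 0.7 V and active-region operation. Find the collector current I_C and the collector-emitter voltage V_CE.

Base loop: V_CC = I_B·R_B + V_BE, so I_B = (22 − 0.7)/1000 kΩ = 0.0213 mA.
In the active region I_C = β·I_B = 75 × 0.0213 = 1.6 mA.
Collector loop: V_CE = V_CC − I_C·R_C = 22 − 1.6×3.3 = 16.7 V.
Since V_CE = 16.7 V > V_CE(sat) ≈ 0.2 V, the transistor is in the active region as assumed.

I_C ≈ 1.6 mA, V_CE ≈ 17 V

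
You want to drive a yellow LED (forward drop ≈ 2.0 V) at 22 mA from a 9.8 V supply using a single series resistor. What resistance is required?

The resistor drops V_S − V_D = 9.8 − 2.0 = 7.8 V at 22 mA.
R = 7.8 V / 22 mA = 0.355 kΩ.

R ≈ 0.35 kΩ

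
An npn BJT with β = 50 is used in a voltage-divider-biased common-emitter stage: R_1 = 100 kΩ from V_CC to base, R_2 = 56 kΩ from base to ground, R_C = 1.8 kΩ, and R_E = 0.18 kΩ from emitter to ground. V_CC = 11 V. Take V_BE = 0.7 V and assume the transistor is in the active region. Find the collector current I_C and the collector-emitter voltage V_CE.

I_C ≈ 3.6 mA, V_CE ≈ 3.9 V

Thevenize the base divider: V_Th = V_CC·R_2/(R_1+R_2) = 11×56/156 = 3.95 V, R_Th = R_1‖R_2 = 35.9 kΩ.
Base-emitter loop: V_Th = I_B·R_Th + V_BE + (β+1)I_B·R_E, so I_B = (3.95 − 0.7) / (35.9 + 51×0.18) = 0.0721 mA.
I_C = β·I_B = 50×0.0721 = 3.6 mA, and I_E = (β+1)I_B = 3.68 mA.
V_CE = V_CC − I_C·R_C − I_E·R_E = 11 − 3.6×1.8 − 3.68×0.18 = 3.85 V.
V_CE = 3.85 V > 0.2 V confirms active-region operation.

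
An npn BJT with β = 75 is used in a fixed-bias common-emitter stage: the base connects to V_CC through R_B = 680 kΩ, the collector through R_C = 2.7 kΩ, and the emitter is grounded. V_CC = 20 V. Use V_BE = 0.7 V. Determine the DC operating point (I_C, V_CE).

I_C ≈ 2.1 mA, V_CE ≈ 14 V

Base loop: V_CC = I_B·R_B + V_BE, so I_B = (20 − 0.7)/680 kΩ = 0.0284 mA.
In the active region I_C = β·I_B = 75 × 0.0284 = 2.13 mA.
Collector loop: V_CE = V_CC − I_C·R_C = 20 − 2.13×2.7 = 14.3 V.
Since V_CE = 14.3 V > V_CE(sat) ≈ 0.2 V, the transistor is in the active region as assumed.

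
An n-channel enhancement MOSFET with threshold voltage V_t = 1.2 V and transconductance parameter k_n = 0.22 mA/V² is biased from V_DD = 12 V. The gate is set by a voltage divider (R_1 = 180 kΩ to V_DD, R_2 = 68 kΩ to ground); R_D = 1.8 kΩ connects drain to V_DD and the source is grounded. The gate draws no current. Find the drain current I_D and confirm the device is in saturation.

I_D ≈ 0.48 mA

V_G = V_DD·R_2/(R_1+R_2) = 12×68/248 = 3.29 V. With the source grounded, V_GS = V_G = 3.29 V.
Assume saturation: I_D = (k_n/2)(V_GS − V_t)² = (0.22/2)×(3.29 − 1.2)² = 0.11×2.09² = 0.481 mA.
V_DS = V_DD − I_D·R_D = 12 − 0.481×1.8 = 11.1 V.
Saturation requires V_DS ≥ V_GS − V_t = 2.09 V; 11.1 ≥ 2.09 ✓.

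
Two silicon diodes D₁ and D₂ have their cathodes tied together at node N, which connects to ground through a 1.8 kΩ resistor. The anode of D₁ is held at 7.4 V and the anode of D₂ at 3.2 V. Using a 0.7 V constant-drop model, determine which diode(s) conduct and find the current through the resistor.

Only D₁ conducts; I_R ≈ 3.7 mA

Assume both conduct. Then node N would need to be at both 7.4−0.7 = 6.7 V and 3.2−0.7 = 2.5 V, which is impossible.
Assume only D₁ conducts: V_N = 7.4 − 0.7 = 6.7 V, so I_R = 6.7/1.8 = 3.72 mA.
Check D₂: its anode-to-cathode voltage is 3.2 − 6.7 = -3.5 V < 0.7 V, so it is off. The assumption is consistent.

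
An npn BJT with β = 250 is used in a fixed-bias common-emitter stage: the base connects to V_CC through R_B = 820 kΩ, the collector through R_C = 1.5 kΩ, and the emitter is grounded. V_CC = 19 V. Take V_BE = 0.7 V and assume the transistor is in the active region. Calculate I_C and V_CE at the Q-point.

I_C ≈ 5.6 mA, V_CE ≈ 11 V

Base loop: V_CC = I_B·R_B + V_BE, so I_B = (19 − 0.7)/820 kΩ = 0.0223 mA.
In the active region I_C = β·I_B = 250 × 0.0223 = 5.58 mA.
Collector loop: V_CE = V_CC − I_C·R_C = 19 − 5.58×1.5 = 10.6 V.
Since V_CE = 10.6 V > V_CE(sat) ≈ 0.2 V, the transistor is in the active region as assumed.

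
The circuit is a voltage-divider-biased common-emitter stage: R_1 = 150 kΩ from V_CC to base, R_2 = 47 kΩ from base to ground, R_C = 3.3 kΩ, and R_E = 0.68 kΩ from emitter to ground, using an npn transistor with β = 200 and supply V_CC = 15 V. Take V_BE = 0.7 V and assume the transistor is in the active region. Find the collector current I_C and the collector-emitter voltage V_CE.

Thevenize the base divider: V_Th = V_CC·R_2/(R_1+R_2) = 15×47/197 = 3.58 V, R_Th = R_1‖R_2 = 35.8 kΩ.
Base-emitter loop: V_Th = I_B·R_Th + V_BE + (β+1)I_B·R_E, so I_B = (3.58 − 0.7) / (35.8 + 201×0.68) = 0.0167 mA.
I_C = β·I_B = 200×0.0167 = 3.34 mA, and I_E = (β+1)I_B = 3.35 mA.
V_CE = V_CC − I_C·R_C − I_E·R_E = 15 − 3.34×3.3 − 3.35×0.68 = 1.7 V.
V_CE = 1.7 V > 0.2 V confirms active-region operation.

I_C ≈ 3.3 mA, V_CE ≈ 1.7 V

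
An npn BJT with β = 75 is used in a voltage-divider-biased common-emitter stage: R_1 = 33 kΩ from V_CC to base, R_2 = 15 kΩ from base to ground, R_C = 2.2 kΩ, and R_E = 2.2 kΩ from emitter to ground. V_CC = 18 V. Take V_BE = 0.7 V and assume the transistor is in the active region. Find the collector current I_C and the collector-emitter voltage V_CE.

Thevenize the base divider: V_Th = V_CC·R_2/(R_1+R_2) = 18×15/48 = 5.62 V, R_Th = R_1‖R_2 = 10.3 kΩ.
Base-emitter loop: V_Th = I_B·R_Th + V_BE + (β+1)I_B·R_E, so I_B = (5.62 − 0.7) / (10.3 + 76×2.2) = 0.0277 mA.
I_C = β·I_B = 75×0.0277 = 2.08 mA, and I_E = (β+1)I_B = 2.11 mA.
V_CE = V_CC − I_C·R_C − I_E·R_E = 18 − 2.08×2.2 − 2.11×2.2 = 8.78 V.
V_CE = 8.78 V > 0.2 V confirms active-region operation.

I_C ≈ 2.1 mA, V_CE ≈ 8.8 V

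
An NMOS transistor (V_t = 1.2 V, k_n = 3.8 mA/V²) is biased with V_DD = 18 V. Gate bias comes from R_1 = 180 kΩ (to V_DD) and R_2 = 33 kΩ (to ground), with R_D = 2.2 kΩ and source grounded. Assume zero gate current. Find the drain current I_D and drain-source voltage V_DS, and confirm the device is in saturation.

I_D ≈ 4.8 mA, V_DS ≈ 7.4 V

V_G = V_DD·R_2/(R_1+R_2) = 18×33/213 = 2.79 V. With the source grounded, V_GS = V_G = 2.79 V.
Assume saturation: I_D = (k_n/2)(V_GS − V_t)² = (3.8/2)×(2.79 − 1.2)² = 1.9×1.59² = 4.8 mA.
V_DS = V_DD − I_D·R_D = 18 − 4.8×2.2 = 7.45 V.
Saturation requires V_DS ≥ V_GS − V_t = 1.59 V; 7.45 ≥ 1.59 ✓.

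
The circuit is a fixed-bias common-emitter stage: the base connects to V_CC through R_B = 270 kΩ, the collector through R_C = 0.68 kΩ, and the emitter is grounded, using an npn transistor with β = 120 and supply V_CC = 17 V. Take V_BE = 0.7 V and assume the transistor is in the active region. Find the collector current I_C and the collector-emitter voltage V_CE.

I_C ≈ 7.2 mA, V_CE ≈ 12 V

Base loop: V_CC = I_B·R_B + V_BE, so I_B = (17 − 0.7)/270 kΩ = 0.0604 mA.
In the active region I_C = β·I_B = 120 × 0.0604 = 7.24 mA.
Collector loop: V_CE = V_CC − I_C·R_C = 17 − 7.24×0.68 = 12.1 V.
Since V_CE = 12.1 V > V_CE(sat) ≈ 0.2 V, the transistor is in the active region as assumed.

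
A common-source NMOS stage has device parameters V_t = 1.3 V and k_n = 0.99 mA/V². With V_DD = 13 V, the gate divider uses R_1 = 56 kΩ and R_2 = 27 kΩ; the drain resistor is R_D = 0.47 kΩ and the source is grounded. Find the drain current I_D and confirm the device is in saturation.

V_G = V_DD·R_2/(R_1+R_2) = 13×27/83 = 4.23 V. With the source grounded, V_GS = V_G = 4.23 V.
Assume saturation: I_D = (k_n/2)(V_GS − V_t)² = (0.99/2)×(4.23 − 1.3)² = 0.495×2.93² = 4.25 mA.
V_DS = V_DD − I_D·R_D = 13 − 4.25×0.47 = 11 V.
Saturation requires V_DS ≥ V_GS − V_t = 2.93 V; 11 ≥ 2.93 ✓.

I_D ≈ 4.2 mA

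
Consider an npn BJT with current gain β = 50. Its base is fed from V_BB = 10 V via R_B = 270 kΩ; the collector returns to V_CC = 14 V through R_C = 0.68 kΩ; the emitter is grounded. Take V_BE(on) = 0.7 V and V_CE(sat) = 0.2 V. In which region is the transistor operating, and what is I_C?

Assume active. Base-emitter loop: I_B = (V_BB − V_BE)/R_B = (10 − 0.7)/270 = 0.0344 mA.
I_C = β·I_B = 50×0.0344 = 1.72 mA.
V_CE = V_CC − I_C·R_C = 14 − 1.72×0.68 = 12.8 V > V_CE(sat), so the active-region assumption holds.

active; I_C ≈ 1.7 mA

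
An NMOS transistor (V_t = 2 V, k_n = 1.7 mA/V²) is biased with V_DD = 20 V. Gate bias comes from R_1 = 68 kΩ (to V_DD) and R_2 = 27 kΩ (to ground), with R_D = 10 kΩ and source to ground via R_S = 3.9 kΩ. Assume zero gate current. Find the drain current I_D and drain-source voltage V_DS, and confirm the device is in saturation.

V_G = V_DD·R_2/(R_1+R_2) = 20×27/95 = 5.68 V.
Assume saturation: I_D = (k_n/2)(V_GS − V_t)² with V_GS = V_G − I_D·R_S = 5.68 − 3.9·I_D.
Substituting gives 12.9·I_D² − 25.4·I_D + 11.5 = 0, with roots I_D = 0.71 or 1.26 mA.
The root I_D = 1.26 mA gives V_GS = 0.784 V ≤ V_t, so take I_D = 0.71 mA.
Then V_GS = 2.91 V and V_DS = V_DD − I_D(R_D+R_S) = 20 − 0.71×13.9 = 10.1 V.
Saturation requires V_DS ≥ V_GS − V_t = 0.914 V; 10.1 ≥ 0.914 ✓.

I_D ≈ 0.71 mA, V_DS ≈ 10 V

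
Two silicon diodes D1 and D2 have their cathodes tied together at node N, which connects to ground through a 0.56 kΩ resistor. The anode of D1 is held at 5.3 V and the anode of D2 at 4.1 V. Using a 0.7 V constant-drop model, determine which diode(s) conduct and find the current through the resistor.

Only D1 conducts; I_R ≈ 8.2 mA

Assume both conduct. Then node N would need to be at both 5.3−0.7 = 4.6 V and 4.1−0.7 = 3.4 V, which is impossible.
Assume only D1 conducts: V_N = 5.3 − 0.7 = 4.6 V, so I_R = 4.6/0.56 = 8.21 mA.
Check D2: its anode-to-cathode voltage is 4.1 − 4.6 = -0.5 V < 0.7 V, so it is off. The assumption is consistent.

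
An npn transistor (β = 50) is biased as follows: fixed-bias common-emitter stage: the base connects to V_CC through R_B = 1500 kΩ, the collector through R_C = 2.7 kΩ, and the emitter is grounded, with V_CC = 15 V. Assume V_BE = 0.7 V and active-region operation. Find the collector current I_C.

I_C ≈ 0.48 mA

Base loop: V_CC = I_B·R_B + V_BE, so I_B = (15 − 0.7)/1500 kΩ = 0.00953 mA.
In the active region I_C = β·I_B = 50 × 0.00953 = 0.477 mA.
Collector loop: V_CE = V_CC − I_C·R_C = 15 − 0.477×2.7 = 13.7 V.
Since V_CE = 13.7 V > V_CE(sat) ≈ 0.2 V, the transistor is in the active region as assumed.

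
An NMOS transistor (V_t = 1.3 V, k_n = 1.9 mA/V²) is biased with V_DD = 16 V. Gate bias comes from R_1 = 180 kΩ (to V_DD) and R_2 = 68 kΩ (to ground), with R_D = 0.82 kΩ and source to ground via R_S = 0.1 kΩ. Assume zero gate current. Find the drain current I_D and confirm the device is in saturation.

V_G = V_DD·R_2/(R_1+R_2) = 16×68/248 = 4.39 V.
Assume saturation: I_D = (k_n/2)(V_GS − V_t)² with V_GS = V_G − I_D·R_S = 4.39 − 0.1·I_D.
Substituting gives 0.0095·I_D² − 1.59·I_D + 9.05 = 0, with roots I_D = 5.92 or 161 mA.
The root I_D = 161 mA gives V_GS = -11.7 V ≤ V_t, so take I_D = 5.92 mA.
Then V_GS = 3.8 V and V_DS = V_DD − I_D(R_D+R_S) = 16 − 5.92×0.92 = 10.6 V.
Saturation requires V_DS ≥ V_GS − V_t = 2.5 V; 10.6 ≥ 2.5 ✓.

I_D ≈ 5.9 mA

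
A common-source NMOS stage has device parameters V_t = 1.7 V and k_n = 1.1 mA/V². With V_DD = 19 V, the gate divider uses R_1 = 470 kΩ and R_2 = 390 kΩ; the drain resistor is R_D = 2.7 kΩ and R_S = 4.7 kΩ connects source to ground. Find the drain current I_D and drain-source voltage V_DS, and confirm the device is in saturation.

I_D ≈ 1.2 mA, V_DS ≈ 10 V

V_G = V_DD·R_2/(R_1+R_2) = 19×390/860 = 8.62 V.
Assume saturation: I_D = (k_n/2)(V_GS − V_t)² with V_GS = V_G − I_D·R_S = 8.62 − 4.7·I_D.
Substituting gives 12.1·I_D² − 36.8·I_D + 26.3 = 0, with roots I_D = 1.16 or 1.86 mA.
The root I_D = 1.86 mA gives V_GS = -0.141 V ≤ V_t, so take I_D = 1.16 mA.
Then V_GS = 3.15 V and V_DS = V_DD − I_D(R_D+R_S) = 19 − 1.16×7.4 = 10.4 V.
Saturation requires V_DS ≥ V_GS − V_t = 1.45 V; 10.4 ≥ 1.45 ✓.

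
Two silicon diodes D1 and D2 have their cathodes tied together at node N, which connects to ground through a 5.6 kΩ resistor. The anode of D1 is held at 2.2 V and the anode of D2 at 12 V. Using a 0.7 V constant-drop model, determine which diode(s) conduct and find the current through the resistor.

Assume both conduct. Then node N would need to be at both 2.2−0.7 = 1.5 V and 12−0.7 = 11.3 V, which is impossible.
Assume only D2 conducts: V_N = 12 − 0.7 = 11.3 V, so I_R = 11.3/5.6 = 2.02 mA.
Check D1: its anode-to-cathode voltage is 2.2 − 11.3 = -9.1 V < 0.7 V, so it is off. The assumption is consistent.

Only D2 conducts; I_R ≈ 2 mA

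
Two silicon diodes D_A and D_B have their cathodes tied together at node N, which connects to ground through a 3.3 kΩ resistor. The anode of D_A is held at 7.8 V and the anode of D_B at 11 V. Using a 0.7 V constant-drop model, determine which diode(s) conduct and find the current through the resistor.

Only D_B conducts; I_R ≈ 3.1 mA

Assume both conduct. Then node N would need to be at both 7.8−0.7 = 7.1 V and 11−0.7 = 10.3 V, which is impossible.
Assume only D_B conducts: V_N = 11 − 0.7 = 10.3 V, so I_R = 10.3/3.3 = 3.12 mA.
Check D_A: its anode-to-cathode voltage is 7.8 − 10.3 = -2.5 V < 0.7 V, so it is off. The assumption is consistent.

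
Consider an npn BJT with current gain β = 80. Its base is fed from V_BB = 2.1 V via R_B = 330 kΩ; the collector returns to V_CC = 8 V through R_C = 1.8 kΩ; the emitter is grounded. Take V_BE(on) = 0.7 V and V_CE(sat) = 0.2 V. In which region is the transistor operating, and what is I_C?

Assume active. Base-emitter loop: I_B = (V_BB − V_BE)/R_B = (2.1 − 0.7)/330 = 0.00424 mA.
I_C = β·I_B = 80×0.00424 = 0.339 mA.
V_CE = V_CC − I_C·R_C = 8 − 0.339×1.8 = 7.39 V > V_CE(sat), so the active-region assumption holds.

active; I_C ≈ 0.34 mA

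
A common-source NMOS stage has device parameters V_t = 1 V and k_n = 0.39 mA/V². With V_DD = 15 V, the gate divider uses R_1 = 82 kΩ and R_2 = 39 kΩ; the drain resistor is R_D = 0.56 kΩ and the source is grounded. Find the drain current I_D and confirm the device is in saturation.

I_D ≈ 2.9 mA

V_G = V_DD·R_2/(R_1+R_2) = 15×39/121 = 4.83 V. With the source grounded, V_GS = V_G = 4.83 V.
Assume saturation: I_D = (k_n/2)(V_GS − V_t)² = (0.39/2)×(4.83 − 1)² = 0.195×3.83² = 2.87 mA.
V_DS = V_DD − I_D·R_D = 15 − 2.87×0.56 = 13.4 V.
Saturation requires V_DS ≥ V_GS − V_t = 3.83 V; 13.4 ≥ 3.83 ✓.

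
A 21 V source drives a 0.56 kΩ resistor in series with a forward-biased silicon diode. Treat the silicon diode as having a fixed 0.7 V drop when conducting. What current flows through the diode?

I ≈ 36 mA

KVL around the loop: 21 = V_D + I·R = 0.7 + I × 0.56 kΩ.
So I = (21 − 0.7) / 0.56 kΩ = 20.3 / 0.56 = 36.2 mA.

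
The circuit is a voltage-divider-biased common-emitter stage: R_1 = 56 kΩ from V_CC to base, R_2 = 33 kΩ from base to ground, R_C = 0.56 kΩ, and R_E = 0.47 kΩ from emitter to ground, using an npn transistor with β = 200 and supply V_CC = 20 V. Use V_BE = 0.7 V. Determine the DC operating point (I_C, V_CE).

I_C ≈ 12 mA, V_CE ≈ 8 V

Thevenize the base divider: V_Th = V_CC·R_2/(R_1+R_2) = 20×33/89 = 7.42 V, R_Th = R_1‖R_2 = 20.8 kΩ.
Base-emitter loop: V_Th = I_B·R_Th + V_BE + (β+1)I_B·R_E, so I_B = (7.42 − 0.7) / (20.8 + 201×0.47) = 0.0583 mA.
I_C = β·I_B = 200×0.0583 = 11.7 mA, and I_E = (β+1)I_B = 11.7 mA.
V_CE = V_CC − I_C·R_C − I_E·R_E = 20 − 11.7×0.56 − 11.7×0.47 = 7.97 V.
V_CE = 7.97 V > 0.2 V confirms active-region operation.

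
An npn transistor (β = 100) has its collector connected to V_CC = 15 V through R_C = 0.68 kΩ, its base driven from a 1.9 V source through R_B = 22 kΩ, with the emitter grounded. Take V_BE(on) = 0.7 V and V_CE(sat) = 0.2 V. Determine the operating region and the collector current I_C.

active; I_C ≈ 5.5 mA

Assume active. Base-emitter loop: I_B = (V_BB − V_BE)/R_B = (1.9 − 0.7)/22 = 0.0545 mA.
I_C = β·I_B = 100×0.0545 = 5.45 mA.
V_CE = V_CC − I_C·R_C = 15 − 5.45×0.68 = 11.3 V > V_CE(sat), so the active-region assumption holds.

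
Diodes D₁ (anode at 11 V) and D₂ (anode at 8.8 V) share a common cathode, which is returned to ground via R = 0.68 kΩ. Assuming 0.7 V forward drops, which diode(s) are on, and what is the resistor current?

Assume both conduct. Then node N would need to be at both 11−0.7 = 10.3 V and 8.8−0.7 = 8.1 V, which is impossible.
Assume only D₁ conducts: V_N = 11 − 0.7 = 10.3 V, so I_R = 10.3/0.68 = 15.1 mA.
Check D₂: its anode-to-cathode voltage is 8.8 − 10.3 = -1.5 V < 0.7 V, so it is off. The assumption is consistent.

Only D₁ conducts; I_R ≈ 15 mA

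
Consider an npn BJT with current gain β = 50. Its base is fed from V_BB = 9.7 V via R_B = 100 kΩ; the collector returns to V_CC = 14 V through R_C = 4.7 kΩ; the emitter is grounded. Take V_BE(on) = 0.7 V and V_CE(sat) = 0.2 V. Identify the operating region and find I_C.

Assume active: I_B = (9.7 − 0.7)/100 = 0.09 mA, giving I_C = β·I_B = 4.5 mA.
But then V_CE = 14 − 4.5×4.7 = -7.15 V < V_CE(sat) = 0.2 V — impossible in the active region.
So the transistor is saturated. With V_CE = 0.2 V, I_C = (V_CC − 0.2)/R_C = 13.8/4.7 = 2.94 mA.
Check: β·I_B = 4.5 mA > I_C = 2.94 mA, confirming saturation.

saturation; I_C ≈ 2.9 mA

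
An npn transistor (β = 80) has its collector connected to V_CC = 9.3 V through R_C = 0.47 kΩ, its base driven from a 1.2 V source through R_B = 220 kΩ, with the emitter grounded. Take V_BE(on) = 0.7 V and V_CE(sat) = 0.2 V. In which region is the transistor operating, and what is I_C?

active; I_C ≈ 0.18 mA

Assume active. Base-emitter loop: I_B = (V_BB − V_BE)/R_B = (1.2 − 0.7)/220 = 0.00227 mA.
I_C = β·I_B = 80×0.00227 = 0.182 mA.
V_CE = V_CC − I_C·R_C = 9.3 − 0.182×0.47 = 9.21 V > V_CE(sat), so the active-region assumption holds.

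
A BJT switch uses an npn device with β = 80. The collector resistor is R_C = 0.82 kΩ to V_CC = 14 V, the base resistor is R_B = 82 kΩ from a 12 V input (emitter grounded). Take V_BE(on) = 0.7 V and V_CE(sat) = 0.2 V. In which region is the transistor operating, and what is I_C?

active; I_C ≈ 11 mA

Assume active. Base-emitter loop: I_B = (V_BB − V_BE)/R_B = (12 − 0.7)/82 = 0.138 mA.
I_C = β·I_B = 80×0.138 = 11 mA.
V_CE = V_CC − I_C·R_C = 14 − 11×0.82 = 4.96 V > V_CE(sat), so the active-region assumption holds.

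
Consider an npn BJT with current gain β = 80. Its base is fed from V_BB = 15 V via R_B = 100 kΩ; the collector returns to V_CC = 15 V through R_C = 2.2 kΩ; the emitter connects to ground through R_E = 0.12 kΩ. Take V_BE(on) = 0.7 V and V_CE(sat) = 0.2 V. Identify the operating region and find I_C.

saturation; I_C ≈ 6.4 mA

Assume active: I_B = (15 − 0.7)/(100 + 81×0.12) = 0.13 mA, I_C = β·I_B = 10.4 mA.
Then V_CE = 15 − 10.4×2.2 − 10.6×0.12 = -9.21 V < 0.2 V — the active assumption fails.
Re-solve with V_CE = 0.2 V. KCL at the emitter: V_E/R_E = (V_BB−0.7−V_E)/R_B + (V_CC−0.2−V_E)/R_C, giving V_E = 0.781 V.
I_C = (V_CC − 0.2 − V_E)/R_C = (14.8 − 0.781)/2.2 = 6.37 mA.
Check: I_B = (14.3 − 0.781)/100 = 0.135 mA, and β·I_B = 10.8 mA > I_C, confirming saturation.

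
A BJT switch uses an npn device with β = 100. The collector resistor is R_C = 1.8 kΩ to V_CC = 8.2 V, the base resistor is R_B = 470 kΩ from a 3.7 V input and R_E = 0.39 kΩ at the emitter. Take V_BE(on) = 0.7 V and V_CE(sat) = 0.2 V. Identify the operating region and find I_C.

Assume active. Base-emitter loop: I_B = (V_BB − V_BE)/(R_B + (β+1)R_E) = (3.7 − 0.7)/(470 + 101×0.39) = 0.00589 mA.
I_C = β·I_B = 100×0.00589 = 0.589 mA.
V_CE = V_CC − I_C·R_C − I_E·R_E = 8.2 − 0.589×1.8 − 0.595×0.39 = 6.91 V > V_CE(sat), so the active-region assumption holds.

active; I_C ≈ 0.59 mA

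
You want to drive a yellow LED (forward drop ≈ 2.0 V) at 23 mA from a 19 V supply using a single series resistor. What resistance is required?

R ≈ 0.74 kΩ

The resistor drops V_S − V_D = 19 − 2.0 = 17 V at 23 mA.
R = 17 V / 23 mA = 0.739 kΩ.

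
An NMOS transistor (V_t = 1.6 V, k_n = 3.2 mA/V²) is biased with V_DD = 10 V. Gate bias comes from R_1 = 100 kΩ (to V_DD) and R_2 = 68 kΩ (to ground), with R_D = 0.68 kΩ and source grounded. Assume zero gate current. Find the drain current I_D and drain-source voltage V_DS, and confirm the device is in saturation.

I_D ≈ 9.6 mA, V_DS ≈ 3.5 V

V_G = V_DD·R_2/(R_1+R_2) = 10×68/168 = 4.05 V. With the source grounded, V_GS = V_G = 4.05 V.
Assume saturation: I_D = (k_n/2)(V_GS − V_t)² = (3.2/2)×(4.05 − 1.6)² = 1.6×2.45² = 9.59 mA.
V_DS = V_DD − I_D·R_D = 10 − 9.59×0.68 = 3.48 V.
Saturation requires V_DS ≥ V_GS − V_t = 2.45 V; 3.48 ≥ 2.45 ✓.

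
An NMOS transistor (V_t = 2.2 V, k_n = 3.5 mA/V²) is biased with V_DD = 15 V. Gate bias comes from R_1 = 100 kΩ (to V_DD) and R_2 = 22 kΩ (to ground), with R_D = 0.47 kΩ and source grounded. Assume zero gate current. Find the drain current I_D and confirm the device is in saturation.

I_D ≈ 0.45 mA

V_G = V_DD·R_2/(R_1+R_2) = 15×22/122 = 2.7 V. With the source grounded, V_GS = V_G = 2.7 V.
Assume saturation: I_D = (k_n/2)(V_GS − V_t)² = (3.5/2)×(2.7 − 2.2)² = 1.75×0.505² = 0.446 mA.
V_DS = V_DD − I_D·R_D = 15 − 0.446×0.47 = 14.8 V.
Saturation requires V_DS ≥ V_GS − V_t = 0.505 V; 14.8 ≥ 0.505 ✓.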